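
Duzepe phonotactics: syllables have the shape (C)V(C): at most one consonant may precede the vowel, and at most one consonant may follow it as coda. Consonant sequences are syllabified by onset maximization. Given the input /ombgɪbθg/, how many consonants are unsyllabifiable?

The consonants /b/, /θ/, /g/ cannot be parsed into a legal (C)V(C) syllable (at most one coda consonant is licensed; onsets are limited to one consonant).

3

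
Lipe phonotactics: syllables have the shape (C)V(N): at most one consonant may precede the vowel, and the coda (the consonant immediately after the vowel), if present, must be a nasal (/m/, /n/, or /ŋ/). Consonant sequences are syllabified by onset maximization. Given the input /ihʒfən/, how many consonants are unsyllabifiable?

2

Syllabifying with onset maximization leaves /h/, /ʒ/ stranded (only a nasal (/m/, /n/, or /ŋ/) is licensed in coda position; onsets are limited to one consonant).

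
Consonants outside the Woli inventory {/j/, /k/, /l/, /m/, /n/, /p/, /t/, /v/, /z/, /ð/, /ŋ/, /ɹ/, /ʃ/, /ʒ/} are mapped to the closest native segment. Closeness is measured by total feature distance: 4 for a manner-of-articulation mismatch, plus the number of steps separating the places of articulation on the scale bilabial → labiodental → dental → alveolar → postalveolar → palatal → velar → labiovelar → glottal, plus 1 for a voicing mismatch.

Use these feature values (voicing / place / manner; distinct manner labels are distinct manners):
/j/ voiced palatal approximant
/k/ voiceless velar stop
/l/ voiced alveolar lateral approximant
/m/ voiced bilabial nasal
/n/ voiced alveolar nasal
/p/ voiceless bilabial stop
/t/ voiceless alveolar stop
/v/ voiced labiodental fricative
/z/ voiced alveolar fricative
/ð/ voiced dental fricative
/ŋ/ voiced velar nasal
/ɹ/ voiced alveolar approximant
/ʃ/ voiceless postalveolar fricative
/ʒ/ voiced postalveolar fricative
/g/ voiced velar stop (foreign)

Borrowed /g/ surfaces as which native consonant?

k

/k/ is closest: same manner (stop), place distance 0 (velar→velar), voicing differs (+1); total 1. Next closest is /t/ at distance 4.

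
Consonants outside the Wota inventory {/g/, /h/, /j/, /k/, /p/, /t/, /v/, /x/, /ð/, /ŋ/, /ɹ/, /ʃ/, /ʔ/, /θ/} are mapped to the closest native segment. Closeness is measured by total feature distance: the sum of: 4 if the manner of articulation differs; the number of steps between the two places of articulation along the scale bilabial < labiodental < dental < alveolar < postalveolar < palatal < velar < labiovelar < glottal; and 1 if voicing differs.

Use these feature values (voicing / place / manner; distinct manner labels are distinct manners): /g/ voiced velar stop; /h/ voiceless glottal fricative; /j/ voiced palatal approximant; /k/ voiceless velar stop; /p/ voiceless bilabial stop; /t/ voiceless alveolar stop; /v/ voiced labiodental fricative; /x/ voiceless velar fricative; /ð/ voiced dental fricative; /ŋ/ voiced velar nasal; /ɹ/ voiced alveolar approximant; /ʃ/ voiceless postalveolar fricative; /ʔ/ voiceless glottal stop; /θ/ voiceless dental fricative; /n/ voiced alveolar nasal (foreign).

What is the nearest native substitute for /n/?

ŋ

/ŋ/ is closest: same manner (nasal), place distance 3 (alveolar→velar), same voicing; total 3. Next closest is /ɹ/ at distance 4.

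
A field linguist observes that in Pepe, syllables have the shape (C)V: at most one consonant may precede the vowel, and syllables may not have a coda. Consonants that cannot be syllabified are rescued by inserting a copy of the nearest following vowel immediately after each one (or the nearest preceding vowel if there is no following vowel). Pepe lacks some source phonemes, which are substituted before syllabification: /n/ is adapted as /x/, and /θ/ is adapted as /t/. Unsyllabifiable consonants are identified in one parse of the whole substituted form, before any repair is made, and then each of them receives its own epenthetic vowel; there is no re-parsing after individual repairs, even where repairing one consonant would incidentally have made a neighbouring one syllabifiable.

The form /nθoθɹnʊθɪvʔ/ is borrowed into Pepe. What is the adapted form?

Substitution: /n/ → /x/, /θ/ → /t/, giving /xtotɹxʊtɪvʔ/.
Syllabifying with onset maximization leaves /x/, /t/, /ɹ/, /v/, /ʔ/ stranded (no codas are permitted; onsets are limited to one consonant).
Each unlicensed consonant becomes the onset of a new syllable: /x/ → /xo/, /t/ → /tʊ/, /ɹ/ → /ɹʊ/, /v/ → /vɪ/, /ʔ/ → /ʔɪ/.

xototʊɹʊxʊtɪvɪʔɪ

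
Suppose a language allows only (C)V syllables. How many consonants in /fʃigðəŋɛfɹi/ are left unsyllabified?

3

The consonants /f/, /g/, /f/ cannot be parsed into a legal (C)V syllable (no codas are permitted; onsets are limited to one consonant).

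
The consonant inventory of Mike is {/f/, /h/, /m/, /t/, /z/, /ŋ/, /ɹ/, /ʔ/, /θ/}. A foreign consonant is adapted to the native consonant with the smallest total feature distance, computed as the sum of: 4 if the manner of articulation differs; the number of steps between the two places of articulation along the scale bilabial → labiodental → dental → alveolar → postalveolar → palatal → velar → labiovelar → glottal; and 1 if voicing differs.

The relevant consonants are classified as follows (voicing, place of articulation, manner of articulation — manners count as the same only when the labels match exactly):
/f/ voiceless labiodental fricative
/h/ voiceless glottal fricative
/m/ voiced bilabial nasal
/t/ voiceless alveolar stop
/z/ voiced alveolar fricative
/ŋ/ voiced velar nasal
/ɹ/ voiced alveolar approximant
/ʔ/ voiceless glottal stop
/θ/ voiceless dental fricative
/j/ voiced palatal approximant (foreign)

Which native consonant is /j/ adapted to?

ɹ

/ɹ/ is closest: same manner (approximant), place distance 2 (palatal→alveolar), same voicing; total 2. Next closest is /ŋ/ at distance 5.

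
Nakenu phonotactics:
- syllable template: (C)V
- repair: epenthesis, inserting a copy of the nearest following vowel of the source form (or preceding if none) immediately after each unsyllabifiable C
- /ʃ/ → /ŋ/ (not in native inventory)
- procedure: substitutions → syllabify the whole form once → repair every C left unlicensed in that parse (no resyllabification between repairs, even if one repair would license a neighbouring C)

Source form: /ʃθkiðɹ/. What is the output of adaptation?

Substitution: /ʃ/ → /ŋ/, giving /ŋθkiðɹ/.
Syllabifying with onset maximization leaves /ŋ/, /θ/, /ð/, /ɹ/ stranded (no codas are permitted; onsets are limited to one consonant).
Inserting the epenthetic vowel yields /ŋ/ → /ŋi/, /θ/ → /θi/, /ð/ → /ði/, /ɹ/ → /ɹi/.

ŋiθikiðiɹi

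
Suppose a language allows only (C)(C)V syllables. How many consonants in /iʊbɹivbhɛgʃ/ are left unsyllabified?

Under (C)(C)V, the unsyllabifiable consonants are /v/, /g/, /ʃ/ (no codas are permitted; onsets may contain at most 2 consonants).

3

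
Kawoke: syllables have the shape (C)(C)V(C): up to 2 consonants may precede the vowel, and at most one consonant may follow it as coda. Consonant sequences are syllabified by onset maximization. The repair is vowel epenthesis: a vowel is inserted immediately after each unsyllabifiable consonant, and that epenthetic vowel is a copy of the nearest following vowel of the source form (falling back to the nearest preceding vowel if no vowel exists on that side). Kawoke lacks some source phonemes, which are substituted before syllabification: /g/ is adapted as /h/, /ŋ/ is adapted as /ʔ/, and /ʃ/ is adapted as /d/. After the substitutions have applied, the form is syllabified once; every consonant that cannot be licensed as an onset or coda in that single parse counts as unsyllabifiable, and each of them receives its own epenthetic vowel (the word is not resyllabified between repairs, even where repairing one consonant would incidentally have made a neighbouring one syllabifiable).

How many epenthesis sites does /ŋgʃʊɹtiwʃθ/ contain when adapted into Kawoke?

3

After substitution the input is /ʔhdʊɹtiwdθ/.
The unsyllabifiable consonants are /ʔ/, /d/, /θ/; each receives one epenthetic vowel.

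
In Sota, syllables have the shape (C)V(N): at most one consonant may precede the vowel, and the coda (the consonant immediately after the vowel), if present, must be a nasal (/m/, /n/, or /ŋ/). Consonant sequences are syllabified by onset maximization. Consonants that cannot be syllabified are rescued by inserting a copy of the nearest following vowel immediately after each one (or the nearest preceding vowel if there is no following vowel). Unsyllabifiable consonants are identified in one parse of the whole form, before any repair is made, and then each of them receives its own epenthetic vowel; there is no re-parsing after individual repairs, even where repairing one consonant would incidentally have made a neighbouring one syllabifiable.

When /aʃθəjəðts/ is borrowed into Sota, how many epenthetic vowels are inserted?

4

The unsyllabifiable consonants are /ʃ/, /ð/, /t/, /s/; each receives one epenthetic vowel.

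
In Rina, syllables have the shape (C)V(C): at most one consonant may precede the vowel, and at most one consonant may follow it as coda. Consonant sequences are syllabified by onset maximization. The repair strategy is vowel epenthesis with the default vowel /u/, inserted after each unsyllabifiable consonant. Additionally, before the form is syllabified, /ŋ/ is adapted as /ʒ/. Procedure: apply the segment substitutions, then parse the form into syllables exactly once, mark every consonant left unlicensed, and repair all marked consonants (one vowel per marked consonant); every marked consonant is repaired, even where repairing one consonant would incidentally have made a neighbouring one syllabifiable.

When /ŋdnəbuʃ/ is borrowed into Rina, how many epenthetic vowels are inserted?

2

After substitution the input is /ʒdnəbuʃ/.
The unsyllabifiable consonants are /ʒ/, /d/; each receives one epenthetic vowel.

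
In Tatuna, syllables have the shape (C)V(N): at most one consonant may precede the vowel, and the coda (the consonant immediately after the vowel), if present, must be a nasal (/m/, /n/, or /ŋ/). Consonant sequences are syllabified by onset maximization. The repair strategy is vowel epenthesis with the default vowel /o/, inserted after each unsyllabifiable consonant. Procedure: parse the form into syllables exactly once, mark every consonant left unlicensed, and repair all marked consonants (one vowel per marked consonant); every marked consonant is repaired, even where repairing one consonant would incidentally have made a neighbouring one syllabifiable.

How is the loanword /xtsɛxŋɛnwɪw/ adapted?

xotosɛxoŋɛnwɪwo

The consonants /x/, /t/, /x/, /w/ cannot be parsed into a legal (C)V(N) syllable (only a nasal (/m/, /n/, or /ŋ/) is licensed in coda position; onsets are limited to one consonant).
Epenthesis after each stranded consonant: /x/ → /xo/, /t/ → /to/, /x/ → /xo/, /w/ → /wo/.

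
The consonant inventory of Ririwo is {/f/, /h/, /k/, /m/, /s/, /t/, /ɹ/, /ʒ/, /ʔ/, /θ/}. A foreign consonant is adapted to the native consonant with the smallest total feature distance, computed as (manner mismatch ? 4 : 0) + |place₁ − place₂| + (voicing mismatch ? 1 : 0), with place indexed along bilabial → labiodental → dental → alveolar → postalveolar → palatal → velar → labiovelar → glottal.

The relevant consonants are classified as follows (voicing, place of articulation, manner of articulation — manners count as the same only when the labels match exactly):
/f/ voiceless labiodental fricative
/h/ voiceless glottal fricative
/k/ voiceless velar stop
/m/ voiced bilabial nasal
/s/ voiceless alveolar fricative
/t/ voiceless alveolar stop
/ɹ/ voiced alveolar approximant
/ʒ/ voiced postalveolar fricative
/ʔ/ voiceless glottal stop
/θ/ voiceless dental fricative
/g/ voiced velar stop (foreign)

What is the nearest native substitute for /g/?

/k/ is closest: same manner (stop), place distance 0 (velar→velar), voicing differs (+1); total 1. Next closest is /ʔ/ at distance 3.

k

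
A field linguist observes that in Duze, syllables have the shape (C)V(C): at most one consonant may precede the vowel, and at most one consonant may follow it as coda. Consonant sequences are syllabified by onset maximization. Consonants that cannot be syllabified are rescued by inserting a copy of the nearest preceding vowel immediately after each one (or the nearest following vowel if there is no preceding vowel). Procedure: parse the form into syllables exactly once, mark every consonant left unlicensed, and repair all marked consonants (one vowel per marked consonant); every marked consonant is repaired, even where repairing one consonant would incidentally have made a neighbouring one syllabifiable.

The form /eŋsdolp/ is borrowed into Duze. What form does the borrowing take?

eŋsedolpo

The consonants /s/, /p/ cannot be parsed into a legal (C)V(C) syllable (at most one coda consonant is licensed; onsets are limited to one consonant).
Inserting the epenthetic vowel yields /s/ → /se/, /p/ → /po/.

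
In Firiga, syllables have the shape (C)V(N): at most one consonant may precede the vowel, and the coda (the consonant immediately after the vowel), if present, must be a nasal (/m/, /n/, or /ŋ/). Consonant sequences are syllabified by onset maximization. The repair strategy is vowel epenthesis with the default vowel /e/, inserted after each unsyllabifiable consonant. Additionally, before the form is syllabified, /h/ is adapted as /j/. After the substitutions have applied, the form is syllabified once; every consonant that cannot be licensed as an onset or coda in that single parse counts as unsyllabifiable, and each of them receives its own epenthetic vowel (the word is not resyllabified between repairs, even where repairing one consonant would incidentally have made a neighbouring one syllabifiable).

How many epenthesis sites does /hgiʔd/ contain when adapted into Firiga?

After substitution the input is /jgiʔd/.
The unsyllabifiable consonants are /j/, /ʔ/, /d/; each receives one epenthetic vowel.

3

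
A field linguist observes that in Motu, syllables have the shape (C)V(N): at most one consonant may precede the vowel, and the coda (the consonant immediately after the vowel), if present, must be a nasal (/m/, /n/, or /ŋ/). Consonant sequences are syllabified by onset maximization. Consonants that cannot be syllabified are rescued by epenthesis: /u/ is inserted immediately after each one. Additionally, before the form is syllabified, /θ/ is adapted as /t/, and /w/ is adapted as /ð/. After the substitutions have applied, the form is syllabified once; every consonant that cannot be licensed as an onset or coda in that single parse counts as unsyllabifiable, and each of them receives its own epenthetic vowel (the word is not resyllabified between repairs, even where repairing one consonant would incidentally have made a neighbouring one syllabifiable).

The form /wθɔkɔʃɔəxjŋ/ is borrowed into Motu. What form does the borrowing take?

ðutɔkɔʃɔəxujuŋu

Substitution: /w/ → /ð/, /θ/ → /t/, giving /ðtɔkɔʃɔəxjŋ/.
The consonants /ð/, /x/, /j/, /ŋ/ cannot be parsed into a legal (C)V(N) syllable (only a nasal (/m/, /n/, or /ŋ/) is licensed in coda position; onsets are limited to one consonant).
Each unlicensed consonant becomes the onset of a new syllable: /ð/ → /ðu/, /x/ → /xu/, /j/ → /ju/, /ŋ/ → /ŋu/.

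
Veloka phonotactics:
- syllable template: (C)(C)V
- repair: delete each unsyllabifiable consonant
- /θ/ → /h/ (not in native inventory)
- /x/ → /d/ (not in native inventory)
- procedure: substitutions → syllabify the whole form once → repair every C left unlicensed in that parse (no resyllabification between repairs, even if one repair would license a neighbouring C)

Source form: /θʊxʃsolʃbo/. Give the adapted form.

hʊʃsoʃbo

Substitution: /θ/ → /h/, /x/ → /d/, giving /hʊdʃsolʃbo/.
Under (C)(C)V, the unsyllabifiable consonants are /d/, /l/ (no codas are permitted; onsets may contain at most 2 consonants).
Each unlicensed consonant is deleted: /d/, /l/.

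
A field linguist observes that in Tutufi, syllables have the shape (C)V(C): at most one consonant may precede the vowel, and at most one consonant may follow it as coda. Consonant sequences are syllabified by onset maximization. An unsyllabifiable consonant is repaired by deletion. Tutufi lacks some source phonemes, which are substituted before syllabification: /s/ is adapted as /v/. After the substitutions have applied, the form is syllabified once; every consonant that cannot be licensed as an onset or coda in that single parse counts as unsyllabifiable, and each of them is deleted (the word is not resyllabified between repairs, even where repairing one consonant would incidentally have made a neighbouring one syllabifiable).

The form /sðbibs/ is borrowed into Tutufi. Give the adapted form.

Substitution: /s/ → /v/, giving /vðbibv/.
Under (C)V(C), the unsyllabifiable consonants are /v/, /ð/, /v/ (at most one coda consonant is licensed; onsets are limited to one consonant).
Deletion applies to /v/, /ð/, /v/.

bib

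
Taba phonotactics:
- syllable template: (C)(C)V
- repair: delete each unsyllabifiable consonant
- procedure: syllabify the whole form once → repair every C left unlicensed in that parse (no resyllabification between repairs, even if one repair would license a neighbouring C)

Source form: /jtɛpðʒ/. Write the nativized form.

jtɛ

Under (C)(C)V, the unsyllabifiable consonants are /p/, /ð/, /ʒ/ (no codas are permitted; onsets may contain at most 2 consonants).
Each unlicensed consonant is deleted: /p/, /ð/, /ʒ/.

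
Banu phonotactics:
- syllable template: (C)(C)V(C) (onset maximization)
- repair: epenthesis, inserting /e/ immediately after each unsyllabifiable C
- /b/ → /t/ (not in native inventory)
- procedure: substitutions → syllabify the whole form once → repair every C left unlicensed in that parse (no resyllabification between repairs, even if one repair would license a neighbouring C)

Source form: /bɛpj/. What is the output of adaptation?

Substitution: /b/ → /t/, giving /tɛpj/.
Under (C)(C)V(C), the unsyllabifiable consonants are /j/ (at most one coda consonant is licensed; onsets may contain at most 2 consonants).
Each unlicensed consonant becomes the onset of a new syllable: /j/ → /je/.

tɛpje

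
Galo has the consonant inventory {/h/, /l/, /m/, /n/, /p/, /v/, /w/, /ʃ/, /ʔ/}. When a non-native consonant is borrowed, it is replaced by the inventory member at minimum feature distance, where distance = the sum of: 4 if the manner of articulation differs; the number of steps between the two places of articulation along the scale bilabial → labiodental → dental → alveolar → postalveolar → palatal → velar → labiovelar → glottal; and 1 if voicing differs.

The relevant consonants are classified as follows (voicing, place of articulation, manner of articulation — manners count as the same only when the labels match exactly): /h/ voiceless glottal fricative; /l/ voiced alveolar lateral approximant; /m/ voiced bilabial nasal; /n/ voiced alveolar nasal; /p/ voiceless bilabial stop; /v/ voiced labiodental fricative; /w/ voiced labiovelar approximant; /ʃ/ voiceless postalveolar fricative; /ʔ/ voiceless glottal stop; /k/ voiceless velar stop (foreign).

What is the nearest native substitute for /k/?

ʔ

/ʔ/ is closest: same manner (stop), place distance 2 (velar→glottal), same voicing; total 2. Next closest is /h/ at distance 6.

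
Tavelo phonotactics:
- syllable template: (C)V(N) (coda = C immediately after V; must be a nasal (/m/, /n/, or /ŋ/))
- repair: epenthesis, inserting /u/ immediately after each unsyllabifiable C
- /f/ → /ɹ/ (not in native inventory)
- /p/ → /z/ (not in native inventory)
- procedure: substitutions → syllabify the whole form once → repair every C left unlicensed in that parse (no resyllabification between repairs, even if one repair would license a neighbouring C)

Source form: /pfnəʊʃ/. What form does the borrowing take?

Substitution: /p/ → /z/, /f/ → /ɹ/, giving /zɹnəʊʃ/.
Syllabifying with onset maximization leaves /z/, /ɹ/, /ʃ/ stranded (only a nasal (/m/, /n/, or /ŋ/) is licensed in coda position; onsets are limited to one consonant).
Each unlicensed consonant becomes the onset of a new syllable: /z/ → /zu/, /ɹ/ → /ɹu/, /ʃ/ → /ʃu/.

zuɹunəʊʃu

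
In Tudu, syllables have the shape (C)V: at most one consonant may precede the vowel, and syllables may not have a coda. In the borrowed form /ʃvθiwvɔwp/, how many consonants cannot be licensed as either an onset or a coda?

The consonants /ʃ/, /v/, /w/, /w/, /p/ cannot be parsed into a legal (C)V syllable (no codas are permitted; onsets are limited to one consonant).

5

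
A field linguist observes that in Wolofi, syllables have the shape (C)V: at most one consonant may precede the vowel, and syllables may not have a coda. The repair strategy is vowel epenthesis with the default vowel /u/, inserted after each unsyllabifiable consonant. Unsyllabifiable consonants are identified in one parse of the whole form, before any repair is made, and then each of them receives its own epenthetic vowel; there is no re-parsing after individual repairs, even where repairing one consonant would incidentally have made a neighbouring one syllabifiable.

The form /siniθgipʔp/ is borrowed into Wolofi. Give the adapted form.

siniθugipuʔupu

The consonants /θ/, /p/, /ʔ/, /p/ cannot be parsed into a legal (C)V syllable (no codas are permitted; onsets are limited to one consonant).
Inserting the epenthetic vowel yields /θ/ → /θu/, /p/ → /pu/, /ʔ/ → /ʔu/, /p/ → /pu/.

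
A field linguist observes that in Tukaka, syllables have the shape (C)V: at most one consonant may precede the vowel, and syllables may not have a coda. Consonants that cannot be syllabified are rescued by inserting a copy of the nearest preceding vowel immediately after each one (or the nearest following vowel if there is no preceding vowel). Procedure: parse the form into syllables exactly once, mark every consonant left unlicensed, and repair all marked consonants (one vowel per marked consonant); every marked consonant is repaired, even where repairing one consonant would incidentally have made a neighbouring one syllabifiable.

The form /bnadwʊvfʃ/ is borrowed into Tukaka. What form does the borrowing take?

Under (C)V, the unsyllabifiable consonants are /b/, /d/, /v/, /f/, /ʃ/ (no codas are permitted; onsets are limited to one consonant).
Each unlicensed consonant becomes the onset of a new syllable: /b/ → /ba/, /d/ → /da/, /v/ → /vʊ/, /f/ → /fʊ/, /ʃ/ → /ʃʊ/.

banadawʊvʊfʊʃʊ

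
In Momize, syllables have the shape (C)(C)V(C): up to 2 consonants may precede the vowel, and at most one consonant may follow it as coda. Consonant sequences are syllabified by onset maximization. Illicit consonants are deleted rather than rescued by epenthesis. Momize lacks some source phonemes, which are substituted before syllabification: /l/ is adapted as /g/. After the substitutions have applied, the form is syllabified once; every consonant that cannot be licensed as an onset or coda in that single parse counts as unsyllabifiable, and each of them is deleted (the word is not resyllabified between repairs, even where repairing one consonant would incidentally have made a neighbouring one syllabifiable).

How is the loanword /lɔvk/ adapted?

gɔv

Substitution: /l/ → /g/, giving /gɔvk/.
Syllabifying with onset maximization leaves /k/ stranded (at most one coda consonant is licensed; onsets may contain at most 2 consonants).
Deleting the stranded consonants removes /k/.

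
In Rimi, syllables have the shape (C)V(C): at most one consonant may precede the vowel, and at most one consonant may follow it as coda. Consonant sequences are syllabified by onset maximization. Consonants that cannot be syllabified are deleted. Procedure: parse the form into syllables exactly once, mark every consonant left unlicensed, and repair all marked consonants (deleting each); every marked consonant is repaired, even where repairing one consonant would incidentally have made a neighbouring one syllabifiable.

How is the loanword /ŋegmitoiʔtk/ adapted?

ŋegmitoiʔ

The consonants /t/, /k/ cannot be parsed into a legal (C)V(C) syllable (at most one coda consonant is licensed; onsets are limited to one consonant).
Deletion applies to /t/, /k/.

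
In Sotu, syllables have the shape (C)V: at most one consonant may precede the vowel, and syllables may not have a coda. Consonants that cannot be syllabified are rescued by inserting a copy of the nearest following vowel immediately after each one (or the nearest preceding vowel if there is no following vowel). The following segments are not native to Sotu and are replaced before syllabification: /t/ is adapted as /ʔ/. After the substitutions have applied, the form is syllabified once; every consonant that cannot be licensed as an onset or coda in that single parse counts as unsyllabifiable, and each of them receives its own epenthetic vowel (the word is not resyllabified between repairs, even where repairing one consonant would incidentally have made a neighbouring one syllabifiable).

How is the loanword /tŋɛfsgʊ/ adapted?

Substitution: /t/ → /ʔ/, giving /ʔŋɛfsgʊ/.
The consonants /ʔ/, /f/, /s/ cannot be parsed into a legal (C)V syllable (no codas are permitted; onsets are limited to one consonant).
Epenthesis after each stranded consonant: /ʔ/ → /ʔɛ/, /f/ → /fʊ/, /s/ → /sʊ/.

ʔɛŋɛfʊsʊgʊ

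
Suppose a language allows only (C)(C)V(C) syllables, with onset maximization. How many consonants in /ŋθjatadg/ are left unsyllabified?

2

The consonants /ŋ/, /g/ cannot be parsed into a legal (C)(C)V(C) syllable (at most one coda consonant is licensed; onsets may contain at most 2 consonants).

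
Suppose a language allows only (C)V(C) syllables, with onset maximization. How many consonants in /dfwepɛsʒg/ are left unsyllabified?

4

Under (C)V(C), the unsyllabifiable consonants are /d/, /f/, /ʒ/, /g/ (at most one coda consonant is licensed; onsets are limited to one consonant).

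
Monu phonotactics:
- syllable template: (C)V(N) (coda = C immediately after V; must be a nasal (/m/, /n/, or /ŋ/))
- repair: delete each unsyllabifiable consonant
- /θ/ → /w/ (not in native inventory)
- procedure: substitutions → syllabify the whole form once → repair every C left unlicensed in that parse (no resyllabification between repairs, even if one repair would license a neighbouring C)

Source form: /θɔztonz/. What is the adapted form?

Substitution: /θ/ → /w/, giving /wɔztonz/.
The consonants /z/, /z/ cannot be parsed into a legal (C)V(N) syllable (only a nasal (/m/, /n/, or /ŋ/) is licensed in coda position; onsets are limited to one consonant).
Deleting the stranded consonants removes /z/, /z/.

wɔton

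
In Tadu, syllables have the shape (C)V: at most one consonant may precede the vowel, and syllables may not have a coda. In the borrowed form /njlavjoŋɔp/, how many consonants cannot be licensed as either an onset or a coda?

4

The consonants /n/, /j/, /v/, /p/ cannot be parsed into a legal (C)V syllable (no codas are permitted; onsets are limited to one consonant).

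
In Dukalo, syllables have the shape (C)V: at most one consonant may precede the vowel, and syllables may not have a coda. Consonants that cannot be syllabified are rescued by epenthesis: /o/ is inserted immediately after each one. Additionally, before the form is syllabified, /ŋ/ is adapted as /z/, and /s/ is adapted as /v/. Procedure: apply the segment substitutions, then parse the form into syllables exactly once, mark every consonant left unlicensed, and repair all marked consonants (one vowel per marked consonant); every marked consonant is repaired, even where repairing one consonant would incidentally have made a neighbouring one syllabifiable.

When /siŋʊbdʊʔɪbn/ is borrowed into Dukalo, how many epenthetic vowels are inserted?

3

After substitution the input is /vizʊbdʊʔɪbn/.
The unsyllabifiable consonants are /b/, /b/, /n/; each receives one epenthetic vowel.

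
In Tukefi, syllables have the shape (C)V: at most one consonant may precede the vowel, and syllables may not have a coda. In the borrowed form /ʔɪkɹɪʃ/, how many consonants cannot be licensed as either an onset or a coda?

2

Under (C)V, the unsyllabifiable consonants are /k/, /ʃ/ (no codas are permitted; onsets are limited to one consonant).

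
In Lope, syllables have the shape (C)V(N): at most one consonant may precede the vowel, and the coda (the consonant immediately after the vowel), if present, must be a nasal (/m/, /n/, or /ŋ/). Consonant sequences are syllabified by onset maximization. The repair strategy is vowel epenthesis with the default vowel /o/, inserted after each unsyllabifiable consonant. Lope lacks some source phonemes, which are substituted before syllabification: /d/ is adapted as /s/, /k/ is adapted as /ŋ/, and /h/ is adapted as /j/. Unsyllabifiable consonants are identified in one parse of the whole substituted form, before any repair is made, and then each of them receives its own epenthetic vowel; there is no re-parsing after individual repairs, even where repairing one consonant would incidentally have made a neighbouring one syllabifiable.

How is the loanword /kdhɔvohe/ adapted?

ŋosojɔvoje

Substitution: /k/ → /ŋ/, /d/ → /s/, /h/ → /j/, giving /ŋsjɔvoje/.
Syllabifying with onset maximization leaves /ŋ/, /s/ stranded (only a nasal (/m/, /n/, or /ŋ/) is licensed in coda position; onsets are limited to one consonant).
Inserting the epenthetic vowel yields /ŋ/ → /ŋo/, /s/ → /so/.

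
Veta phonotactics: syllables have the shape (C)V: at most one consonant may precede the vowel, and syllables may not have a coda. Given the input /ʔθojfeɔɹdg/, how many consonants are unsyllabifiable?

Under (C)V, the unsyllabifiable consonants are /ʔ/, /j/, /ɹ/, /d/, /g/ (no codas are permitted; onsets are limited to one consonant).

5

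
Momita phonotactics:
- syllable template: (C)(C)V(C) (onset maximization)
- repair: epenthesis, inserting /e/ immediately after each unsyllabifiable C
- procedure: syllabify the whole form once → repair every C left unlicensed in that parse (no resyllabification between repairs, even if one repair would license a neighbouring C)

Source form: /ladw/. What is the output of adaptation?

The consonants /w/ cannot be parsed into a legal (C)(C)V(C) syllable (at most one coda consonant is licensed; onsets may contain at most 2 consonants).
Each unlicensed consonant becomes the onset of a new syllable: /w/ → /we/.

ladwe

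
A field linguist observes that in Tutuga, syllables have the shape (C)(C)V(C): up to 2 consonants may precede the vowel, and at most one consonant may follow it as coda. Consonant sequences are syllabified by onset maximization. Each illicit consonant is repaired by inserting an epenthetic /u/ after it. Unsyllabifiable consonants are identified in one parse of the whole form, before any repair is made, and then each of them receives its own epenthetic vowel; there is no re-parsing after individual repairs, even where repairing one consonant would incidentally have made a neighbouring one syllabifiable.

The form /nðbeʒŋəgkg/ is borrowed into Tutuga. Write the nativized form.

nuðbeʒŋəgkugu

The consonants /n/, /k/, /g/ cannot be parsed into a legal (C)(C)V(C) syllable (at most one coda consonant is licensed; onsets may contain at most 2 consonants).
Each unlicensed consonant becomes the onset of a new syllable: /n/ → /nu/, /k/ → /ku/, /g/ → /gu/.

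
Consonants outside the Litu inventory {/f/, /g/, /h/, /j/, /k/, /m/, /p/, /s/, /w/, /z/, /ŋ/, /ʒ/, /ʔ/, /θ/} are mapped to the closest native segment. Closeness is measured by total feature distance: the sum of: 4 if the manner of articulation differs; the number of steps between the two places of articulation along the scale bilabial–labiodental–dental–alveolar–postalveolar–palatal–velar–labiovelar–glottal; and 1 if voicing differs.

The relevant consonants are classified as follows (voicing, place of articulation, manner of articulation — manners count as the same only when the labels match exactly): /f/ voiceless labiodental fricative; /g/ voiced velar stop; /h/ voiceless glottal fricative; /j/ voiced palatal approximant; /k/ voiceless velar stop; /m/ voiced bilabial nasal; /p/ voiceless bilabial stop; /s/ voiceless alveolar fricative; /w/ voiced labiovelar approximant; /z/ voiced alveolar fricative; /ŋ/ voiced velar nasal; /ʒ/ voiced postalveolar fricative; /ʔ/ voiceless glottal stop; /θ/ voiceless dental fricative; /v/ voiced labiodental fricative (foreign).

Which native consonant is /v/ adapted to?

/f/ is closest: same manner (fricative), place distance 0 (labiodental→labiodental), voicing differs (+1); total 1. Next closest is /z/ at distance 2.

f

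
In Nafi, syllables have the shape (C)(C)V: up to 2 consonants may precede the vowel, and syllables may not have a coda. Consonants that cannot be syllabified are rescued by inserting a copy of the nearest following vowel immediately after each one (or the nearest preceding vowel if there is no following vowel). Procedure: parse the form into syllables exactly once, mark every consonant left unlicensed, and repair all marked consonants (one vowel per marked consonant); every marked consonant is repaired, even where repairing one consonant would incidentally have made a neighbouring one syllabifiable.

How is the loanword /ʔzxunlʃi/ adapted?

ʔuzxunilʃi

Under (C)(C)V, the unsyllabifiable consonants are /ʔ/, /n/ (no codas are permitted; onsets may contain at most 2 consonants).
Each unlicensed consonant becomes the onset of a new syllable: /ʔ/ → /ʔu/, /n/ → /ni/.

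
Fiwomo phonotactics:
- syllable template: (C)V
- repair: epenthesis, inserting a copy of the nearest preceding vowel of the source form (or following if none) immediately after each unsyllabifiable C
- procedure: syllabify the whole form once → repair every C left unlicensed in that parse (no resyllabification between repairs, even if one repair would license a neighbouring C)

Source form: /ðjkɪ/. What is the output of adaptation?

ðɪjɪkɪ

The consonants /ð/, /j/ cannot be parsed into a legal (C)V syllable (no codas are permitted; onsets are limited to one consonant).
Epenthesis after each stranded consonant: /ð/ → /ðɪ/, /j/ → /jɪ/.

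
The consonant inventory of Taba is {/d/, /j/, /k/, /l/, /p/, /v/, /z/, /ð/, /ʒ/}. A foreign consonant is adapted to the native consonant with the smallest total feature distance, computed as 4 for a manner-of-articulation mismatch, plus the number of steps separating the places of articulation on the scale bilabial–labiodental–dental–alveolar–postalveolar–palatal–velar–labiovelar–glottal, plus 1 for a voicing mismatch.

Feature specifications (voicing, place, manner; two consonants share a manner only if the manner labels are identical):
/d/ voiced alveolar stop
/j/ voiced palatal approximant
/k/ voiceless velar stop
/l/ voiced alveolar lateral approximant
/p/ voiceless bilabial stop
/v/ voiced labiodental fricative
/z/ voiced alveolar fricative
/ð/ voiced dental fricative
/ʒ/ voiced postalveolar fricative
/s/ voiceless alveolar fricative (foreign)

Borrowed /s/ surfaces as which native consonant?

/z/ is closest: same manner (fricative), place distance 0 (alveolar→alveolar), voicing differs (+1); total 1. Next closest is /ð/ at distance 2.

z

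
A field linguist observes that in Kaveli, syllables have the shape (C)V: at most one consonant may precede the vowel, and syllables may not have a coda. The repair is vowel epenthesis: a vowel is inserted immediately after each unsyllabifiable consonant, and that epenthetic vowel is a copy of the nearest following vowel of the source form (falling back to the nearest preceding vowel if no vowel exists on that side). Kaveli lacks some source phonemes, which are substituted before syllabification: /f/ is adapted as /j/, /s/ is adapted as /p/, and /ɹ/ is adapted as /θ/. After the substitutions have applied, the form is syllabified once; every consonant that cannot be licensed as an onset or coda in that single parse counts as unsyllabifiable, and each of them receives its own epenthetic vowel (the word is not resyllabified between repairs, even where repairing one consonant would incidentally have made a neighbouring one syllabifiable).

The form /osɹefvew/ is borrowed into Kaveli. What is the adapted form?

opeθejevewe

Substitution: /s/ → /p/, /ɹ/ → /θ/, /f/ → /j/, giving /opθejvew/.
The consonants /p/, /j/, /w/ cannot be parsed into a legal (C)V syllable (no codas are permitted; onsets are limited to one consonant).
Inserting the epenthetic vowel yields /p/ → /pe/, /j/ → /je/, /w/ → /we/.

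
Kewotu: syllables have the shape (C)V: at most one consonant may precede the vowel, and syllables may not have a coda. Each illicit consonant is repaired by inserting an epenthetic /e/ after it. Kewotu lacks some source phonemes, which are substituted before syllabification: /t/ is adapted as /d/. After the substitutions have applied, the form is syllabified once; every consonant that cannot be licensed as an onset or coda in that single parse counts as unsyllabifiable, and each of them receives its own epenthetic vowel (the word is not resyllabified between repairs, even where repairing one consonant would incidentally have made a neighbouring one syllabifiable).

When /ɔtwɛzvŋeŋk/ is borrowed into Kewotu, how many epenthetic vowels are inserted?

After substitution the input is /ɔdwɛzvŋeŋk/.
The unsyllabifiable consonants are /d/, /z/, /v/, /ŋ/, /k/; each receives one epenthetic vowel.

5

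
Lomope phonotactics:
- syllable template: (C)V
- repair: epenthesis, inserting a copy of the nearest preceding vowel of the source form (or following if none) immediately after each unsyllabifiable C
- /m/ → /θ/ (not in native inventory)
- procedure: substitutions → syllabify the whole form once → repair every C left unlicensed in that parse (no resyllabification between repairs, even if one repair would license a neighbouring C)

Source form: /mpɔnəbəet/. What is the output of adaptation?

Substitution: /m/ → /θ/, giving /θpɔnəbəet/.
The consonants /θ/, /t/ cannot be parsed into a legal (C)V syllable (no codas are permitted; onsets are limited to one consonant).
Inserting the epenthetic vowel yields /θ/ → /θɔ/, /t/ → /te/.

θɔpɔnəbəete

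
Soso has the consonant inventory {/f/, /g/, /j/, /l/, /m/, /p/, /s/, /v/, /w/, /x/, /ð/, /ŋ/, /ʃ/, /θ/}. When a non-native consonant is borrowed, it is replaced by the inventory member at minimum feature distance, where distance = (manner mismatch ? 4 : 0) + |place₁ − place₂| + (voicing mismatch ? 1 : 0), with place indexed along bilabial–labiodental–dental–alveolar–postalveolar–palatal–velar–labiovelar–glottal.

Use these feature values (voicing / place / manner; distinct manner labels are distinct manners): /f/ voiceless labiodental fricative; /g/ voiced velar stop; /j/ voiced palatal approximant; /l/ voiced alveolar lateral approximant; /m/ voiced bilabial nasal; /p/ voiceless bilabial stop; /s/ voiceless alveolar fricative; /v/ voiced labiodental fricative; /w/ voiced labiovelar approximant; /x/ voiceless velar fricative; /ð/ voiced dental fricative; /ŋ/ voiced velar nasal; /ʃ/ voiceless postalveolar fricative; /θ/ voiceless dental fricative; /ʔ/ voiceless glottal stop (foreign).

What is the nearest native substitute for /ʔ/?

/g/ is closest: same manner (stop), place distance 2 (glottal→velar), voicing differs (+1); total 3. Next closest is /w/ at distance 6.

g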